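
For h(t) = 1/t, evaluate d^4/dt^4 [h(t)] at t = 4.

3/128

The coefficient of (t - 4)^4 in the expansion is 1/1024, so h^(4)(4) = 4! * (1/1024) = 3/128.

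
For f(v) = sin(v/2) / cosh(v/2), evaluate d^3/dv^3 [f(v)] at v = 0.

-1/2

Invert the denominator's series and multiply.
The coefficient of v^3 in the expansion is -1/12, so f′′′(0) = 3! * (-1/12) = -1/2.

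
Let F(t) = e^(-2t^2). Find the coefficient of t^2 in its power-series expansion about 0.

-2

Use the known series and substitute for the argument.
F(0) = 1
F′(0) = 0
F′′(0) = -4
Then c_k = F^(k)(0)/k! gives each Taylor coefficient.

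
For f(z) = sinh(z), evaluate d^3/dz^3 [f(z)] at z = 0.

The coefficient of z^3 in the expansion is 1/6, so f′′′(0) = 3! * (1/6) = 1.

1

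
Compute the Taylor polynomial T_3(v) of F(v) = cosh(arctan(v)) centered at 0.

Let u equal the inner series; expand the outer function in u and truncate.
F(0) = 1
F′(0) = 0
F′′(0) = 1
F′′′(0) = 0

v^2/2 + 1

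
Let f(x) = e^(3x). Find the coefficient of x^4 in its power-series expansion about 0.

27/8

f(0) = 1
f′(0) = 3
f′′(0) = 9
f′′′(0) = 27
f^(4)(0) = 81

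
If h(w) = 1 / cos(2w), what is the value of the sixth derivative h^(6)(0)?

3904

Invert the denominator's series and multiply.
The coefficient of w^6 in the expansion is 244/45, so h^(6)(0) = 6! * (244/45) = 3904.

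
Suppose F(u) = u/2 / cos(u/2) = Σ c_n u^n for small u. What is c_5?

5/768

Invert the denominator's series and multiply.
F(0) = 0
F′(0) = 1/2
F′′(0) = 0
F′′′(0) = 3/8
F^(4)(0) = 0
F^(5)(0) = 25/32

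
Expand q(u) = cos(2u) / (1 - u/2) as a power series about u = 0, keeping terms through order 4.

Write out both Maclaurin series and multiply, keeping only the needed powers.
q(0) = 1
q′(0) = 1/2
q′′(0) = -7/2
q′′′(0) = -21/4
q^(4)(0) = 11/2

11*u^4/48 - 7*u^3/8 - 7*u^2/4 + u/2 + 1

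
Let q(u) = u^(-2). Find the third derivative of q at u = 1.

-24

The coefficient of (u - 1)^3 in the expansion is -4, so q′′′(1) = 3! * (-4) = -24.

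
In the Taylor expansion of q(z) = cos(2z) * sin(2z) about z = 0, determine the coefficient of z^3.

Write out both Maclaurin series and multiply, keeping only the needed powers.
[z^0] = 0;  [z^1] = 2;  [z^2] = 0;  [z^3] = -16/3.

-16/3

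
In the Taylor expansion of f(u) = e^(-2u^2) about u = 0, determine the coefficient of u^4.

2

f(0) = 1
f′(0) = 0
f′′(0) = -4
f′′′(0) = 0
f^(4)(0) = 48
Then c_k = f^(k)(0)/k! gives each Taylor coefficient.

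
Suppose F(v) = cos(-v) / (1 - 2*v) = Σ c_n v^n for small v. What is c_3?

7

Use 1/(1 - r) = Σ r^k on the denominator, then take the Cauchy product.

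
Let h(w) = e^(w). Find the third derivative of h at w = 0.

Differentiate repeatedly and evaluate at the center.
The coefficient of w^3 in the expansion is 1/6, so h′′′(0) = 3! * (1/6) = 1.

1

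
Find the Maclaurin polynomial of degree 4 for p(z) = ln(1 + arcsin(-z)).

Plug the Maclaurin series of the inner function into that of the outer and collect terms.
p(0) = 0
p′(0) = -1
p′′(0) = -1
p′′′(0) = -3
p^(4)(0) = -10

-5*z^4/12 - z^3/2 - z^2/2 - z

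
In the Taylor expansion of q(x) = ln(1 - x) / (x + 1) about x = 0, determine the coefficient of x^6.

37/60

Multiply the numerator's expansion by the denominator's geometric series.
[x^0] = 0;  [x^1] = -1;  [x^2] = 1/2;  [x^3] = -5/6;  [x^4] = 7/12;  [x^5] = -47/60;  [x^6] = 37/60.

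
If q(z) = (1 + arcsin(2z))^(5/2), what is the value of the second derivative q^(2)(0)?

Let u equal the inner series; expand the outer function in u and truncate.
The coefficient of z^2 in the expansion is 15/2, so q′′(0) = 2! * (15/2) = 15.

15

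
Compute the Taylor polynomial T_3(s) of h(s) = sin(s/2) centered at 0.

[s^0] = 0;  [s^1] = 1/2;  [s^2] = 0;  [s^3] = -1/48.

-s^3/48 + s/2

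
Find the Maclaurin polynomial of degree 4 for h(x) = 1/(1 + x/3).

x^4/81 - x^3/27 + x^2/9 - x/3 + 1

h(0) = 1
h′(0) = -1/3
h′′(0) = 2/9
h′′′(0) = -2/9
h^(4)(0) = 8/27
The Taylor polynomial is Σ h^(k)(0)/k! · x^k.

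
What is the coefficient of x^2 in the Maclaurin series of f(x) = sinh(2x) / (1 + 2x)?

-4

Multiply the two series term by term and collect like powers.
[x^0] = 0;  [x^1] = 2;  [x^2] = -4.
So c_2 = f′′(0)/2! = -4.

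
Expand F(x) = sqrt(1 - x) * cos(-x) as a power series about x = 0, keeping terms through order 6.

Write out both Maclaurin series and multiply, keeping only the needed powers.
F(0) = 1
F′(0) = -1/2
F′′(0) = -5/4
F′′′(0) = 9/8
F^(4)(0) = 25/16
F^(5)(0) = -65/32
F^(6)(0) = -349/64
Then c_k = F^(k)(0)/k! gives each Taylor coefficient.

-349*x^6/46080 - 13*x^5/768 + 25*x^4/384 + 3*x^3/16 - 5*x^2/8 - x/2 + 1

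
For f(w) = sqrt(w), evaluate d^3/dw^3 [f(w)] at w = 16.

3/8192

The coefficient of (w - 16)^3 in the expansion is 1/16384, so f′′′(16) = 3! * (1/16384) = 3/8192.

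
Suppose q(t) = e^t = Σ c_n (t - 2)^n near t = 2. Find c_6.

q(2) = e^(2)
q′(2) = e^(2)
q′′(2) = e^(2)
q′′′(2) = e^(2)
q^(4)(2) = e^(2)
q^(5)(2) = e^(2)
q^(6)(2) = e^(2)

e^(2)/720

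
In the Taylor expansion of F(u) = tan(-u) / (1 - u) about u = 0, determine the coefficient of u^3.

Multiply the two series term by term and collect like powers.
[u^0] = 0;  [u^1] = -1;  [u^2] = -1;  [u^3] = -4/3.

-4/3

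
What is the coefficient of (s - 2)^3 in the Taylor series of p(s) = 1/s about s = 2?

Use the known series and substitute for the argument.
p(2) = 1/2
p′(2) = -1/4
p′′(2) = 1/4
p′′′(2) = -3/8

-1/16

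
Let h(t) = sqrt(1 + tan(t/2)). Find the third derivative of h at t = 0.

11/64

Plug the Maclaurin series of the inner function into that of the outer and collect terms.
The coefficient of t^3 in the expansion is 11/384, so h′′′(0) = 3! * (11/384) = 11/64.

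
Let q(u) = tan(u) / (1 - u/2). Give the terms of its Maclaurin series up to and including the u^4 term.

7*u^4/24 + 7*u^3/12 + u^2/2 + u

Take the Cauchy product of the two expansions.
q(0) = 0
q′(0) = 1
q′′(0) = 1
q′′′(0) = 7/2
q^(4)(0) = 7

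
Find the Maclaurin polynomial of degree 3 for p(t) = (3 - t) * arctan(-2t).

Multiply each power in the prefactor through the base expansion.
p(0) = 0
p′(0) = -6
p′′(0) = 4
p′′′(0) = 48

8*t^3 + 2*t^2 - 6*t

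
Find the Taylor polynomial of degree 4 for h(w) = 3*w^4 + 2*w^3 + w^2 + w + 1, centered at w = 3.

3*(w - 3)^4 + 38*(w - 3)^3 + 181*(w - 3)^2 + 385*(w - 3) + 310

[(w - 3)^0] = 310;  [(w - 3)^1] = 385;  [(w - 3)^2] = 181;  [(w - 3)^3] = 38;  [(w - 3)^4] = 3.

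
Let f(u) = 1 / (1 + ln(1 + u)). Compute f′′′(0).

Write 1/(1+u) = 1 - u + u^2 - u^3 + ... and substitute the series for u.
From the series, [u^3] f = -7/3; multiply by 3! = 6 to get -14.

-14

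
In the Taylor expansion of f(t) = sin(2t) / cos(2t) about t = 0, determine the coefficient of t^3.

8/3

Invert the denominator's series and multiply.
[t^0] = 0;  [t^1] = 2;  [t^2] = 0;  [t^3] = 8/3.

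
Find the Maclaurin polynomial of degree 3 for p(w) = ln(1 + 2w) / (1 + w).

20*w^3/3 - 4*w^2 + 2*w

Multiply the two series term by term and collect like powers.
p(0) = 0
p′(0) = 2
p′′(0) = -8
p′′′(0) = 40
Then c_k = p^(k)(0)/k! gives each Taylor coefficient.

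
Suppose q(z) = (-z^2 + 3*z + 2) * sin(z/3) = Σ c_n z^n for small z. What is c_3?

Distribute the polynomial across the series and collect like powers.
[z^0] = 0;  [z^1] = 2/3;  [z^2] = 1;  [z^3] = -28/81.

-28/81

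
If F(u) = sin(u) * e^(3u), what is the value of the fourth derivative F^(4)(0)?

96

Take the Cauchy product of the two expansions.
The coefficient of u^4 in the expansion is 4, so F^(4)(0) = 4! * (4) = 96.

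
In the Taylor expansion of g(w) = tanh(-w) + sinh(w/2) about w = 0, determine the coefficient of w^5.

Add the two expansions coefficient-wise.
g(0) = 0
g′(0) = -1/2
g′′(0) = 0
g′′′(0) = 17/8
g^(4)(0) = 0
g^(5)(0) = -511/32
So c_5 = g^(5)(0)/5! = -511/3840.

-511/3840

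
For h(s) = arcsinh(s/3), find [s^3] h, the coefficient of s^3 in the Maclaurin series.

-1/162

[s^0] = 0;  [s^1] = 1/3;  [s^2] = 0;  [s^3] = -1/162.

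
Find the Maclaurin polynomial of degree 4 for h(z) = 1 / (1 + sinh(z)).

Expand as Σ (-1)^k u^k with u equal to the inner function's series.

4*z^4/3 - 7*z^3/6 + z^2 - z + 1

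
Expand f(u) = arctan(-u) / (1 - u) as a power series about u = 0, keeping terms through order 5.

-13*u^5/15 - 2*u^4/3 - 2*u^3/3 - u^2 - u

Write out both Maclaurin series and multiply, keeping only the needed powers.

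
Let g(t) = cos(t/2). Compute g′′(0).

-1/4

Use the known series and substitute for the argument.
From the series, [t^2] g = -1/8; multiply by 2! = 2 to get -1/4.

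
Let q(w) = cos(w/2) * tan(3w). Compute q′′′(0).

Expand each factor separately, then convolve coefficients.
From the series, [w^3] q = 69/8; multiply by 3! = 6 to get 207/4.

207/4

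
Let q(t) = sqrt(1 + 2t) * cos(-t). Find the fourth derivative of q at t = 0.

Take the Cauchy product of the two expansions.
The coefficient of t^4 in the expansion is -1/3, so q^(4)(0) = 4! * (-1/3) = -8.

-8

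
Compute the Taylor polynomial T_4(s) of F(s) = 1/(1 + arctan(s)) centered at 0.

s^4/3 - 2*s^3/3 + s^2 - s + 1

Plug the Maclaurin series of the inner function into that of the outer and collect terms.
F(0) = 1
F′(0) = -1
F′′(0) = 2
F′′′(0) = -4
F^(4)(0) = 8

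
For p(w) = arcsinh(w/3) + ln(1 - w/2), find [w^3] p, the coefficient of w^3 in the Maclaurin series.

-31/648

Combine the two series term by term.
[w^0] = 0;  [w^1] = -1/6;  [w^2] = -1/8;  [w^3] = -31/648.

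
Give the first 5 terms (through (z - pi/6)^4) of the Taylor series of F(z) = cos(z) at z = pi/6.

sqrt(3)*(z - pi/6)^4/48 + (z - pi/6)^3/12 - sqrt(3)*(z - pi/6)^2/4 - (z - pi/6)/2 + sqrt(3)/2

F(pi/6) = sqrt(3)/2
F′(pi/6) = -1/2
F′′(pi/6) = -sqrt(3)/2
F′′′(pi/6) = 1/2
F^(4)(pi/6) = sqrt(3)/2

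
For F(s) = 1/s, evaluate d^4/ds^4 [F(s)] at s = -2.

-3/4

The coefficient of (s + 2)^4 in the expansion is -1/32, so F^(4)(-2) = 4! * (-1/32) = -3/4.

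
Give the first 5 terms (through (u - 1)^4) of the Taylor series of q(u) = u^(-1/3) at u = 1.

q(1) = 1
q′(1) = -1/3
q′′(1) = 4/9
q′′′(1) = -28/27
q^(4)(1) = 280/81

35*(u - 1)^4/243 - 14*(u - 1)^3/81 + 2*(u - 1)^2/9 - (u - 1)/3 + 1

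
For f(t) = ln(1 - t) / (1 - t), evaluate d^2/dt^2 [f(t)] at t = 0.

Multiply the two series term by term and collect like powers.
From the series, [t^2] f = -3/2; multiply by 2! = 2 to get -3.

-3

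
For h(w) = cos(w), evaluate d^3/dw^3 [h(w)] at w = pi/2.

The coefficient of (w - pi/2)^3 in the expansion is 1/6, so h′′′(pi/2) = 3! * (1/6) = 1.

1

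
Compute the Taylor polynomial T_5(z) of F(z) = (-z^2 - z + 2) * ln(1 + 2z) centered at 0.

212*z^5/15 - 26*z^4/3 + 16*z^3/3 - 6*z^2 + 4*z

Multiply each power in the prefactor through the base expansion.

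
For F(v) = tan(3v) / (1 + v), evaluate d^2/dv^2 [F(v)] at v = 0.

-6

Write out both Maclaurin series and multiply, keeping only the needed powers.
From the series, [v^2] F = -3; multiply by 2! = 2 to get -6.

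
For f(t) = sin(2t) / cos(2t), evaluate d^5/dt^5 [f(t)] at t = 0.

512

Invert the denominator's series and multiply.
The coefficient of t^5 in the expansion is 64/15, so f^(5)(0) = 5! * (64/15) = 512.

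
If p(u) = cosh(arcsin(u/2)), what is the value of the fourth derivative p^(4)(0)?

5/16

Plug the Maclaurin series of the inner function into that of the outer and collect terms.
The coefficient of u^4 in the expansion is 5/384, so p^(4)(0) = 4! * (5/384) = 5/16.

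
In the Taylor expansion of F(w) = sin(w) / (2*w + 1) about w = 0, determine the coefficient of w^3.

Use 1/(1 - r) = Σ r^k on the denominator, then take the Cauchy product.

23/6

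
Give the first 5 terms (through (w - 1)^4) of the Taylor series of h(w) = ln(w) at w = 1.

-(w - 1)^4/4 + (w - 1)^3/3 - (w - 1)^2/2 + (w - 1)

Compute the successive derivatives at the expansion point and divide by k!.
h(1) = 0
h′(1) = 1
h′′(1) = -1
h′′′(1) = 2
h^(4)(1) = -6
Dividing each by k! gives the coefficients c_0, ..., c_4.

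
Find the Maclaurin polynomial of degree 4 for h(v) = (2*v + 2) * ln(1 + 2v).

Distribute the polynomial across the series and collect like powers.
h(0) = 0
h′(0) = 4
h′′(0) = 0
h′′′(0) = 8
h^(4)(0) = -64

-8*v^4/3 + 4*v^3/3 + 4*v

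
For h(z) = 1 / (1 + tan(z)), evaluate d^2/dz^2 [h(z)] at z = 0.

2

Use the geometric series for the reciprocal, then substitute.
The coefficient of z^2 in the expansion is 1, so h′′(0) = 2! * (1) = 2.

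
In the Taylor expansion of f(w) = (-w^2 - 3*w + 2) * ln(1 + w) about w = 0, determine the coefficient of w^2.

Distribute the polynomial across the series and collect like powers.
f(0) = 0
f′(0) = 2
f′′(0) = -8
So c_2 = f′′(0)/2! = -4.

-4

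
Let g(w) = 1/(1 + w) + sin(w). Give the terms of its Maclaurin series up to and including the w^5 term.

Add the two expansions coefficient-wise.
[w^0] = 1;  [w^1] = 0;  [w^2] = 1;  [w^3] = -7/6;  [w^4] = 1;  [w^5] = -119/120.

-119*w^5/120 + w^4 - 7*w^3/6 + w^2 + 1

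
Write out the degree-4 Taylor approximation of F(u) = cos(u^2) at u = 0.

1 - u^4/2

Use the known series and substitute for the argument.
[u^0] = 1;  [u^1] = 0;  [u^2] = 0;  [u^3] = 0;  [u^4] = -1/2.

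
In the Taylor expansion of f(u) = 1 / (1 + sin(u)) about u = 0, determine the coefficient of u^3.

Write 1/(1+u) = 1 - u + u^2 - u^3 + ... and substitute the series for u.
[u^0] = 1;  [u^1] = -1;  [u^2] = 1;  [u^3] = -5/6.
So c_3 = f′′′(0)/3! = -5/6.

-5/6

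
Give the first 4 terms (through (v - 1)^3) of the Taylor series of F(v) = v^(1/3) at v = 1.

5*(v - 1)^3/81 - (v - 1)^2/9 + (v - 1)/3 + 1

[(v - 1)^0] = 1;  [(v - 1)^1] = 1/3;  [(v - 1)^2] = -1/9;  [(v - 1)^3] = 5/81.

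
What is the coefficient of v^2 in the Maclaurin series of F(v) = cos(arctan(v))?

Compose series: expand the inner function first, then feed it into the outer expansion.
F(0) = 1
F′(0) = 0
F′′(0) = -1
Then c_k = F^(k)(0)/k! gives each Taylor coefficient.

-1/2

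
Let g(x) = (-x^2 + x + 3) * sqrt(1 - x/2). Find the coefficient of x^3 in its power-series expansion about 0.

25/128

Multiply each power in the prefactor through the base expansion.
So c_3 = g′′′(0)/3! = 25/128.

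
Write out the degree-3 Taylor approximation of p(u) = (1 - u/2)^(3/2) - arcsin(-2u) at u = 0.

515*u^3/384 + 3*u^2/32 + 5*u/4 + 1

Add the two expansions coefficient-wise.
p(0) = 1
p′(0) = 5/4
p′′(0) = 3/16
p′′′(0) = 515/64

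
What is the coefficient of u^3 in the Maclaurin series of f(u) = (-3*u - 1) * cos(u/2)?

Distribute the polynomial across the series and collect like powers.
f(0) = -1
f′(0) = -3
f′′(0) = 1/4
f′′′(0) = 9/4
Then c_k = f^(k)(0)/k! gives each Taylor coefficient.

3/8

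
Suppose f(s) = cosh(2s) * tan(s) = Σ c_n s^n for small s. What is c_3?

7/3

Multiply the two series term by term and collect like powers.
[s^0] = 0;  [s^1] = 1;  [s^2] = 0;  [s^3] = 7/3.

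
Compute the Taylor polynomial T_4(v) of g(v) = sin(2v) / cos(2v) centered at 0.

8*v^3/3 + 2*v

Divide the numerator series by the denominator series (power-series long division).
g(0) = 0
g′(0) = 2
g′′(0) = 0
g′′′(0) = 16
g^(4)(0) = 0
Then c_k = g^(k)(0)/k! gives each Taylor coefficient.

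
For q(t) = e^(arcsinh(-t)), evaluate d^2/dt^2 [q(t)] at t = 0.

Let u equal the inner series; expand the outer function in u and truncate.
The coefficient of t^2 in the expansion is 1/2, so q′′(0) = 2! * (1/2) = 1.

1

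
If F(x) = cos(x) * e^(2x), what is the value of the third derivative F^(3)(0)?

Multiply the two series term by term and collect like powers.
From the series, [x^3] F = 1/3; multiply by 3! = 6 to get 2.

2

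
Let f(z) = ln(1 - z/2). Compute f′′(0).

-1/4

From the series, [z^2] f = -1/8; multiply by 2! = 2 to get -1/4.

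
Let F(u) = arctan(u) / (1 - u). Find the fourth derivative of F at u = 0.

Expand 1/(denominator) as a geometric series and multiply by the numerator's series.
The coefficient of u^4 in the expansion is 2/3, so F^(4)(0) = 4! * (2/3) = 16.

16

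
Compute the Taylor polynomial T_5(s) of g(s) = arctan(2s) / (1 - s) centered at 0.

86*s^5/15 - 2*s^4/3 - 2*s^3/3 + 2*s^2 + 2*s

Expand 1/(denominator) as a geometric series and multiply by the numerator's series.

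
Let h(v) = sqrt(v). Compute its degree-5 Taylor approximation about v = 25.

7*(v - 25)^5/500000000 - (v - 25)^4/2000000 + (v - 25)^3/50000 - (v - 25)^2/1000 + (v - 25)/10 + 5

Use the known series and substitute for the argument.
[(v - 25)^0] = 5;  [(v - 25)^1] = 1/10;  [(v - 25)^2] = -1/1000;  [(v - 25)^3] = 1/50000;  [(v - 25)^4] = -1/2000000;  [(v - 25)^5] = 7/500000000.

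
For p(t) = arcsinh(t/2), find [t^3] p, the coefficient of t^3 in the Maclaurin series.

p(0) = 0
p′(0) = 1/2
p′′(0) = 0
p′′′(0) = -1/8
Dividing each by k! gives the coefficients c_0, ..., c_3.

-1/48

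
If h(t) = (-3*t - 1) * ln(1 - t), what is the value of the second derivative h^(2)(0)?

Shift and add copies of the series according to the polynomial's terms.
The coefficient of t^2 in the expansion is 7/2, so h′′(0) = 2! * (7/2) = 7.

7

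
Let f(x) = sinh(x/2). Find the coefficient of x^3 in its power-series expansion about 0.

[x^0] = 0;  [x^1] = 1/2;  [x^2] = 0;  [x^3] = 1/48.

1/48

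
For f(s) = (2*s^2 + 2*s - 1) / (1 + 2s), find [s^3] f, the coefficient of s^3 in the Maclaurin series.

Distribute the polynomial across the series and collect like powers.
f(0) = -1
f′(0) = 4
f′′(0) = -12
f′′′(0) = 72
So c_3 = f′′′(0)/3! = 12.

12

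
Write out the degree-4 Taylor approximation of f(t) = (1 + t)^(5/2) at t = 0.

-5*t^4/128 + 5*t^3/16 + 15*t^2/8 + 5*t/2 + 1

f(0) = 1
f′(0) = 5/2
f′′(0) = 15/4
f′′′(0) = 15/8
f^(4)(0) = -15/16
Dividing each by k! gives the coefficients c_0, ..., c_4.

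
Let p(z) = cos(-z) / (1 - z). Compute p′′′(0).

3

Expand 1/(denominator) as a geometric series and multiply by the numerator's series.
The coefficient of z^3 in the expansion is 1/2, so p′′′(0) = 3! * (1/2) = 3.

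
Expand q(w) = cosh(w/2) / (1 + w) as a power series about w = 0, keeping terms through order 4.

433*w^4/384 - 9*w^3/8 + 9*w^2/8 - w + 1

Multiply the two series term by term and collect like powers.
[w^0] = 1;  [w^1] = -1;  [w^2] = 9/8;  [w^3] = -9/8;  [w^4] = 433/384.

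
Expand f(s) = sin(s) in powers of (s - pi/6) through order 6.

[(s - pi/6)^0] = 1/2;  [(s - pi/6)^1] = sqrt(3)/2;  [(s - pi/6)^2] = -1/4;  [(s - pi/6)^3] = -sqrt(3)/12;  [(s - pi/6)^4] = 1/48;  [(s - pi/6)^5] = sqrt(3)/240;  [(s - pi/6)^6] = -1/1440.

-(s - pi/6)^6/1440 + sqrt(3)*(s - pi/6)^5/240 + (s - pi/6)^4/48 - sqrt(3)*(s - pi/6)^3/12 - (s - pi/6)^2/4 + sqrt(3)*(s - pi/6)/2 + 1/2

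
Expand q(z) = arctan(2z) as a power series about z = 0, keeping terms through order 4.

-8*z^3/3 + 2*z

Use the known series and substitute for the argument.
q(0) = 0
q′(0) = 2
q′′(0) = 0
q′′′(0) = -16
q^(4)(0) = 0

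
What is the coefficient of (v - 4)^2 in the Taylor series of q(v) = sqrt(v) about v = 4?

-1/64

Differentiate repeatedly and evaluate at the center.
q(4) = 2
q′(4) = 1/4
q′′(4) = -1/32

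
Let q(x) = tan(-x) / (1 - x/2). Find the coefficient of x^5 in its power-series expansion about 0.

Multiply the two series term by term and collect like powers.
[x^0] = 0;  [x^1] = -1;  [x^2] = -1/2;  [x^3] = -7/12;  [x^4] = -7/24;  [x^5] = -67/240.

-67/240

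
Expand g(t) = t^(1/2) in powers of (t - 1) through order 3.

(t - 1)^3/16 - (t - 1)^2/8 + (t - 1)/2 + 1

Compute the successive derivatives at the expansion point and divide by k!.
g(1) = 1
g′(1) = 1/2
g′′(1) = -1/4
g′′′(1) = 3/8
Dividing each by k! gives the coefficients c_0, ..., c_3.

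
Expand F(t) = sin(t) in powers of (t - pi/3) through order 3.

-(t - pi/3)^3/12 - sqrt(3)*(t - pi/3)^2/4 + (t - pi/3)/2 + sqrt(3)/2

Apply the Taylor formula c_k = f^(k)(a)/k!.
F(pi/3) = sqrt(3)/2
F′(pi/3) = 1/2
F′′(pi/3) = -sqrt(3)/2
F′′′(pi/3) = -1/2
The Taylor polynomial is Σ F^(k)(pi/3)/k! · (t - pi/3)^k.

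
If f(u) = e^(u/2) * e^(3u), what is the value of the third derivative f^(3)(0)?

343/8

Multiply the two series term by term and collect like powers.
The coefficient of u^3 in the expansion is 343/48, so f′′′(0) = 3! * (343/48) = 343/8.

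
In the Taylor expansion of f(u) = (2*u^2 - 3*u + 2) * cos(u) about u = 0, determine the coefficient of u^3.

3/2

Multiply each power in the prefactor through the base expansion.
f(0) = 2
f′(0) = -3
f′′(0) = 2
f′′′(0) = 9
The Taylor polynomial is Σ f^(k)(0)/k! · u^k.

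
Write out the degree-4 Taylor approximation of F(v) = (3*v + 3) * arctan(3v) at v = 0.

-27*v^4 - 27*v^3 + 9*v^2 + 9*v

Distribute the polynomial across the series and collect like powers.
F(0) = 0
F′(0) = 9
F′′(0) = 18
F′′′(0) = -162
F^(4)(0) = -648
Dividing each by k! gives the coefficients c_0, ..., c_4.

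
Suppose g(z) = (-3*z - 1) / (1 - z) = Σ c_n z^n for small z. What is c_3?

Multiply each power in the prefactor through the base expansion.
g(0) = -1
g′(0) = -4
g′′(0) = -8
g′′′(0) = -24

-4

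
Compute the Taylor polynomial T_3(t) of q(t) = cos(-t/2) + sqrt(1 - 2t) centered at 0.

Add the two expansions coefficient-wise.
q(0) = 2
q′(0) = -1
q′′(0) = -5/4
q′′′(0) = -3
Dividing each by k! gives the coefficients c_0, ..., c_3.

-t^3/2 - 5*t^2/8 - t + 2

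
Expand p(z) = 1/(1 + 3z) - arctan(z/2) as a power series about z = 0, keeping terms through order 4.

81*z^4 - 647*z^3/24 + 9*z^2 - 7*z/2 + 1

Combine the two series term by term.
p(0) = 1
p′(0) = -7/2
p′′(0) = 18
p′′′(0) = -647/4
p^(4)(0) = 1944
Dividing each by k! gives the coefficients c_0, ..., c_4.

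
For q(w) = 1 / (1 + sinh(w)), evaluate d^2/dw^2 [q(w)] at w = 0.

2

Write 1/(1+u) = 1 - u + u^2 - u^3 + ... and substitute the series for u.
The coefficient of w^2 in the expansion is 1, so q′′(0) = 2! * (1) = 2.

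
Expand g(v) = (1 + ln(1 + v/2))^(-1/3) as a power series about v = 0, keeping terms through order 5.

Substitute the inner expansion into the outer series and collect powers.
[v^0] = 1;  [v^1] = -1/6;  [v^2] = 7/72;  [v^3] = -41/648;  [v^4] = 671/15552;  [v^5] = -7051/233280.

-7051*v^5/233280 + 671*v^4/15552 - 41*v^3/648 + 7*v^2/72 - v/6 + 1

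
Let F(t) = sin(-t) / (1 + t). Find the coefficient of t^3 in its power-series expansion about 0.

Write out both Maclaurin series and multiply, keeping only the needed powers.
F(0) = 0
F′(0) = -1
F′′(0) = 2
F′′′(0) = -5
So c_3 = F′′′(0)/3! = -5/6.

-5/6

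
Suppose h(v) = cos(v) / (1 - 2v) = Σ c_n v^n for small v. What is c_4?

337/24

Expand each factor separately, then convolve coefficients.
[v^0] = 1;  [v^1] = 2;  [v^2] = 7/2;  [v^3] = 7;  [v^4] = 337/24.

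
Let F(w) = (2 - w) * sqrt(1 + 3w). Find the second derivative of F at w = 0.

Multiply each power in the prefactor through the base expansion.
From the series, [w^2] F = -15/4; multiply by 2! = 2 to get -15/2.

-15/2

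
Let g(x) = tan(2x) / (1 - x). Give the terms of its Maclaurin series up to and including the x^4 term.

14*x^4/3 + 14*x^3/3 + 2*x^2 + 2*x

Multiply the two series term by term and collect like powers.
g(0) = 0
g′(0) = 2
g′′(0) = 4
g′′′(0) = 28
g^(4)(0) = 112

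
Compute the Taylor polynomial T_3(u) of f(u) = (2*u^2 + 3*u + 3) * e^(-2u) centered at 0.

-2*u^3 + 2*u^2 - 3*u + 3

Shift and add copies of the series according to the polynomial's terms.
[u^0] = 3;  [u^1] = -3;  [u^2] = 2;  [u^3] = -2.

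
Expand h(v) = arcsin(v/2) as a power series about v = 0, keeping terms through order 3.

h(0) = 0
h′(0) = 1/2
h′′(0) = 0
h′′′(0) = 1/8
Dividing each by k! gives the coefficients c_0, ..., c_3.

v^3/48 + v/2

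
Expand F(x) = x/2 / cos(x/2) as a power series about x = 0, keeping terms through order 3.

Write the quotient as an unknown series and match coefficients against numerator = denominator · series.
[x^0] = 0;  [x^1] = 1/2;  [x^2] = 0;  [x^3] = 1/16.

x^3/16 + x/2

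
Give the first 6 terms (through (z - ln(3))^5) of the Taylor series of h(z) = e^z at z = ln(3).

(z - ln(3))^5/40 + (z - ln(3))^4/8 + (z - ln(3))^3/2 + 3*(z - ln(3))^2/2 + 3*(z - ln(3)) + 3

Use the known series and substitute for the argument.
[(z - ln(3))^0] = 3;  [(z - ln(3))^1] = 3;  [(z - ln(3))^2] = 3/2;  [(z - ln(3))^3] = 1/2;  [(z - ln(3))^4] = 1/8;  [(z - ln(3))^5] = 1/40.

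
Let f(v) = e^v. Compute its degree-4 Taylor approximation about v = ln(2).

Differentiate repeatedly and evaluate at the center.
f(ln(2)) = 2
f′(ln(2)) = 2
f′′(ln(2)) = 2
f′′′(ln(2)) = 2
f^(4)(ln(2)) = 2
Then c_k = f^(k)(ln(2))/k! gives each Taylor coefficient.

(v - ln(2))^4/12 + (v - ln(2))^3/3 + (v - ln(2))^2 + 2*(v - ln(2)) + 2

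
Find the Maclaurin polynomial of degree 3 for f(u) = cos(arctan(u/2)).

Plug the Maclaurin series of the inner function into that of the outer and collect terms.

1 - u^2/8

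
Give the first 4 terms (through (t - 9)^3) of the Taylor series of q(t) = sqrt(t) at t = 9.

(t - 9)^3/3888 - (t - 9)^2/216 + (t - 9)/6 + 3

q(9) = 3
q′(9) = 1/6
q′′(9) = -1/108
q′′′(9) = 1/648
Dividing each by k! gives the coefficients c_0, ..., c_3.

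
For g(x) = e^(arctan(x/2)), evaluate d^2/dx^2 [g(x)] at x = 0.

Let u equal the inner series; expand the outer function in u and truncate.
The coefficient of x^2 in the expansion is 1/8, so g′′(0) = 2! * (1/8) = 1/4.

1/4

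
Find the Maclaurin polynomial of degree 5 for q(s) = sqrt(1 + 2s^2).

-s^4/2 + s^2 + 1

q(0) = 1
q′(0) = 0
q′′(0) = 2
q′′′(0) = 0
q^(4)(0) = -12
q^(5)(0) = 0
The Taylor polynomial is Σ q^(k)(0)/k! · s^k.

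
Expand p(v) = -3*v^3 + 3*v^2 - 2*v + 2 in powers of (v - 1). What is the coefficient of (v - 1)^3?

p(1) = 0
p′(1) = -5
p′′(1) = -12
p′′′(1) = -18
Dividing each by k! gives the coefficients c_0, ..., c_3.

-3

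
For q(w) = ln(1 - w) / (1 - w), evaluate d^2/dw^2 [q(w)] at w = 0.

Use 1/(1 - r) = Σ r^k on the denominator, then take the Cauchy product.
The coefficient of w^2 in the expansion is -3/2, so q′′(0) = 2! * (-3/2) = -3.

-3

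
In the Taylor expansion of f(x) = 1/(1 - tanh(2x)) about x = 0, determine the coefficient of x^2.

4

Substitute the inner expansion into the outer series and collect powers.
So c_2 = f′′(0)/2! = 4.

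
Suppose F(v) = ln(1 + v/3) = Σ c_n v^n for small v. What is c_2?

-1/18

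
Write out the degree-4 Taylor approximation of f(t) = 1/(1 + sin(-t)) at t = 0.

2*t^4/3 + 5*t^3/6 + t^2 + t + 1

Let u equal the inner series; expand the outer function in u and truncate.
f(0) = 1
f′(0) = 1
f′′(0) = 2
f′′′(0) = 5
f^(4)(0) = 16
The Taylor polynomial is Σ f^(k)(0)/k! · t^k.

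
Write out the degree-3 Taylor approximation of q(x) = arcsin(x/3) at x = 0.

[x^0] = 0;  [x^1] = 1/3;  [x^2] = 0;  [x^3] = 1/162.

x^3/162 + x/3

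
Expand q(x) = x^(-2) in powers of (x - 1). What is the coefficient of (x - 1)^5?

-6

Apply the Taylor formula c_k = f^(k)(a)/k!.
q(1) = 1
q′(1) = -2
q′′(1) = 6
q′′′(1) = -24
q^(4)(1) = 120
q^(5)(1) = -720
The Taylor polynomial is Σ q^(k)(1)/k! · (x - 1)^k.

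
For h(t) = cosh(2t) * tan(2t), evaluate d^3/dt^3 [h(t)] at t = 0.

40

Multiply the two series term by term and collect like powers.
The coefficient of t^3 in the expansion is 20/3, so h′′′(0) = 3! * (20/3) = 40.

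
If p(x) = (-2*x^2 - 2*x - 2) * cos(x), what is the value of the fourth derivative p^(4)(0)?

Shift and add copies of the series according to the polynomial's terms.
The coefficient of x^4 in the expansion is 11/12, so p^(4)(0) = 4! * (11/12) = 22.

22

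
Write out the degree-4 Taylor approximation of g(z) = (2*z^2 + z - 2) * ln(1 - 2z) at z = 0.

Multiply each power in the prefactor through the base expansion.
g(0) = 0
g′(0) = 4
g′′(0) = 4
g′′′(0) = -4
g^(4)(0) = 32

4*z^4/3 - 2*z^3/3 + 2*z^2 + 4*z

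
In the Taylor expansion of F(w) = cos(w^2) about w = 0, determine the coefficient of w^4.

F(0) = 1
F′(0) = 0
F′′(0) = 0
F′′′(0) = 0
F^(4)(0) = -12

-1/2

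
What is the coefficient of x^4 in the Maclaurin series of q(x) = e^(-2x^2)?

q(0) = 1
q′(0) = 0
q′′(0) = -4
q′′′(0) = 0
q^(4)(0) = 48
So c_4 = q^(4)(0)/4! = 2.

2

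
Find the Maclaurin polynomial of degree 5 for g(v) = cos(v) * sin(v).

2*v^5/15 - 2*v^3/3 + v

Write out both Maclaurin series and multiply, keeping only the needed powers.
g(0) = 0
g′(0) = 1
g′′(0) = 0
g′′′(0) = -4
g^(4)(0) = 0
g^(5)(0) = 16
The Taylor polynomial is Σ g^(k)(0)/k! · v^k.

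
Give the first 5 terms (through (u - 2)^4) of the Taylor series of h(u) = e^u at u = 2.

[(u - 2)^0] = e^(2);  [(u - 2)^1] = e^(2);  [(u - 2)^2] = e^(2)/2;  [(u - 2)^3] = e^(2)/6;  [(u - 2)^4] = e^(2)/24.

(u - 2)^4*e^(2)/24 + (u - 2)^3*e^(2)/6 + (u - 2)^2*e^(2)/2 + (u - 2)*e^(2) + e^(2)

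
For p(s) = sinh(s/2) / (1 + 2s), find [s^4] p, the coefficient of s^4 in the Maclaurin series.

-97/24

Take the Cauchy product of the two expansions.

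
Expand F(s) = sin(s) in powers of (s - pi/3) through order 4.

F(pi/3) = sqrt(3)/2
F′(pi/3) = 1/2
F′′(pi/3) = -sqrt(3)/2
F′′′(pi/3) = -1/2
F^(4)(pi/3) = sqrt(3)/2
The Taylor polynomial is Σ F^(k)(pi/3)/k! · (s - pi/3)^k.

sqrt(3)*(s - pi/3)^4/48 - (s - pi/3)^3/12 - sqrt(3)*(s - pi/3)^2/4 + (s - pi/3)/2 + sqrt(3)/2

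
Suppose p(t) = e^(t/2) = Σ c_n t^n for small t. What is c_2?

[t^0] = 1;  [t^1] = 1/2;  [t^2] = 1/8.
So c_2 = p′′(0)/2! = 1/8.

1/8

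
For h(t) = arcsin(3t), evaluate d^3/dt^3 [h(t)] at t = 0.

27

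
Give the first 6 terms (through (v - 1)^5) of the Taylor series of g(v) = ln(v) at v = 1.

Compute the successive derivatives at the expansion point and divide by k!.
[(v - 1)^0] = 0;  [(v - 1)^1] = 1;  [(v - 1)^2] = -1/2;  [(v - 1)^3] = 1/3;  [(v - 1)^4] = -1/4;  [(v - 1)^5] = 1/5.

(v - 1)^5/5 - (v - 1)^4/4 + (v - 1)^3/3 - (v - 1)^2/2 + (v - 1)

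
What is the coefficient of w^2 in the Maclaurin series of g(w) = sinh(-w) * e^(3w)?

-3

Expand each factor separately, then convolve coefficients.
[w^0] = 0;  [w^1] = -1;  [w^2] = -3.
So c_2 = g′′(0)/2! = -3.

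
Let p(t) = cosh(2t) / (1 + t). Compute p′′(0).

6

Write out both Maclaurin series and multiply, keeping only the needed powers.
From the series, [t^2] p = 3; multiply by 2! = 2 to get 6.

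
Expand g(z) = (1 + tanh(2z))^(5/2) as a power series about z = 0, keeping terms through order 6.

Plug the Maclaurin series of the inner function into that of the outer and collect terms.
g(0) = 1
g′(0) = 5
g′′(0) = 15
g′′′(0) = -25
g^(4)(0) = -495
g^(5)(0) = 125
g^(6)(0) = 34815
Dividing each by k! gives the coefficients c_0, ..., c_6.

2321*z^6/48 + 25*z^5/24 - 165*z^4/8 - 25*z^3/6 + 15*z^2/2 + 5*z + 1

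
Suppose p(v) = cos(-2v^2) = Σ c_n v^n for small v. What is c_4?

p(0) = 1
p′(0) = 0
p′′(0) = 0
p′′′(0) = 0
p^(4)(0) = -48
Dividing each by k! gives the coefficients c_0, ..., c_4.

-2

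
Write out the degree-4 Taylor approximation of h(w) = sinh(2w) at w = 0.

4*w^3/3 + 2*w

h(0) = 0
h′(0) = 2
h′′(0) = 0
h′′′(0) = 8
h^(4)(0) = 0
Dividing each by k! gives the coefficients c_0, ..., c_4.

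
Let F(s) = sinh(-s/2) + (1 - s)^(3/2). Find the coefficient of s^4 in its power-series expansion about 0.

Combine the two series term by term.
F(0) = 1
F′(0) = -2
F′′(0) = 3/4
F′′′(0) = 1/4
F^(4)(0) = 9/16
So c_4 = F^(4)(0)/4! = 3/128.

3/128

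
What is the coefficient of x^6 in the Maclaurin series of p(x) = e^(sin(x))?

-1/240

Substitute the inner expansion into the outer series and collect powers.
p(0) = 1
p′(0) = 1
p′′(0) = 1
p′′′(0) = 0
p^(4)(0) = -3
p^(5)(0) = -8
p^(6)(0) = -3
So c_6 = p^(6)(0)/6! = -1/240.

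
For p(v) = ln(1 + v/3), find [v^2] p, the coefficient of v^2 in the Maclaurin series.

-1/18

p(0) = 0
p′(0) = 1/3
p′′(0) = -1/9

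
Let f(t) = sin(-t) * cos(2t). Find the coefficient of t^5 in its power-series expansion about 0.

Expand each factor separately, then convolve coefficients.

-121/120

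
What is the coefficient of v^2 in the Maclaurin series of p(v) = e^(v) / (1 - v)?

5/2

Take the Cauchy product of the two expansions.
So c_2 = p′′(0)/2! = 5/2.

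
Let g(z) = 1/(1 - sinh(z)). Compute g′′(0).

2

Let u equal the inner series; expand the outer function in u and truncate.
The coefficient of z^2 in the expansion is 1, so g′′(0) = 2! * (1) = 2.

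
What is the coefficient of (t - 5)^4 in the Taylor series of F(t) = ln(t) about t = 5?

-1/2500

Differentiate repeatedly and evaluate at the center.
[(t - 5)^0] = ln(5);  [(t - 5)^1] = 1/5;  [(t - 5)^2] = -1/50;  [(t - 5)^3] = 1/375;  [(t - 5)^4] = -1/2500.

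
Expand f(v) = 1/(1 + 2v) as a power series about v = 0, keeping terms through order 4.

16*v^4 - 8*v^3 + 4*v^2 - 2*v + 1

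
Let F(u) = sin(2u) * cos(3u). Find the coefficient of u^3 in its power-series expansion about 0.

-31/3

Write out both Maclaurin series and multiply, keeping only the needed powers.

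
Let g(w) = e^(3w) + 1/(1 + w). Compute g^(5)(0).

123

Expand each term separately and add.
The coefficient of w^5 in the expansion is 41/40, so g^(5)(0) = 5! * (41/40) = 123.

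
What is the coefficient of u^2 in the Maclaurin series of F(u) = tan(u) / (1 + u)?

-1

Write out both Maclaurin series and multiply, keeping only the needed powers.
F(0) = 0
F′(0) = 1
F′′(0) = -2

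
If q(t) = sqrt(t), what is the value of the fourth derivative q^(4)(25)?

-3/250000

From the series, [(t - 25)^4] q = -1/2000000; multiply by 4! = 24 to get -3/250000.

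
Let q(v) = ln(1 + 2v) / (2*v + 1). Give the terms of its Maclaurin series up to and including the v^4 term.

-100*v^4/3 + 44*v^3/3 - 6*v^2 + 2*v

Expand 1/(denominator) as a geometric series and multiply by the numerator's series.
q(0) = 0
q′(0) = 2
q′′(0) = -12
q′′′(0) = 88
q^(4)(0) = -800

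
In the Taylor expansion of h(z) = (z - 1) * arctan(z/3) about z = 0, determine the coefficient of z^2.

Distribute the polynomial across the series and collect like powers.

1/3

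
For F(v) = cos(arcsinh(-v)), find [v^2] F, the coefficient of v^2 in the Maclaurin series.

Substitute the inner expansion into the outer series and collect powers.
F(0) = 1
F′(0) = 0
F′′(0) = -1
Then c_k = F^(k)(0)/k! gives each Taylor coefficient.

-1/2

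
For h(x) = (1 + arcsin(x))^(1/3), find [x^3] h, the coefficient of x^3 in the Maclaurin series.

19/162

Substitute the inner expansion into the outer series and collect powers.
h(0) = 1
h′(0) = 1/3
h′′(0) = -2/9
h′′′(0) = 19/27
So c_3 = h′′′(0)/3! = 19/162.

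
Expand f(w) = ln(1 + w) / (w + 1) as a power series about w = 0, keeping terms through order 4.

-25*w^4/12 + 11*w^3/6 - 3*w^2/2 + w

Expand 1/(denominator) as a geometric series and multiply by the numerator's series.
f(0) = 0
f′(0) = 1
f′′(0) = -3
f′′′(0) = 11
f^(4)(0) = -50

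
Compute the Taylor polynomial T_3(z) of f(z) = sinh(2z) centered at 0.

Apply the Taylor formula c_k = f^(k)(a)/k!.
f(0) = 0
f′(0) = 2
f′′(0) = 0
f′′′(0) = 8
The Taylor polynomial is Σ f^(k)(0)/k! · z^k.

4*z^3/3 + 2*z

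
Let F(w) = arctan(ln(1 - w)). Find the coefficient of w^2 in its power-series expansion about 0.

Let u equal the inner series; expand the outer function in u and truncate.
[w^0] = 0;  [w^1] = -1;  [w^2] = -1/2.
So c_2 = F′′(0)/2! = -1/2.

-1/2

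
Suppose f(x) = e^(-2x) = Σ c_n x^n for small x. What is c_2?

2

f(0) = 1
f′(0) = -2
f′′(0) = 4
So c_2 = f′′(0)/2! = 2.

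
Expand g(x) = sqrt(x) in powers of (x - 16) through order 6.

g(16) = 4
g′(16) = 1/8
g′′(16) = -1/256
g′′′(16) = 3/8192
g^(4)(16) = -15/262144
g^(5)(16) = 105/8388608
g^(6)(16) = -945/268435456

-21*(x - 16)^6/4294967296 + 7*(x - 16)^5/67108864 - 5*(x - 16)^4/2097152 + (x - 16)^3/16384 - (x - 16)^2/512 + (x - 16)/8 + 4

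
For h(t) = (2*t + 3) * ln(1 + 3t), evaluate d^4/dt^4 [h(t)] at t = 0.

-1026

Shift and add copies of the series according to the polynomial's terms.
From the series, [t^4] h = -171/4; multiply by 4! = 24 to get -1026.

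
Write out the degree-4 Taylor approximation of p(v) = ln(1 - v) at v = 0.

-v^4/4 - v^3/3 - v^2/2 - v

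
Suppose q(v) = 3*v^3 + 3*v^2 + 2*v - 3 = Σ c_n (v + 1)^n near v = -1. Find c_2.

Use the known series and substitute for the argument.
[(v + 1)^0] = -5;  [(v + 1)^1] = 5;  [(v + 1)^2] = -6.
So c_2 = q′′(-1)/2! = -6.

-6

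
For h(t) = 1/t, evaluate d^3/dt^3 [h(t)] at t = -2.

From the series, [(t + 2)^3] h = -1/16; multiply by 3! = 6 to get -3/8.

-3/8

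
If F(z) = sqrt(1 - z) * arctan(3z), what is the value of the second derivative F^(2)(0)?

Write out both Maclaurin series and multiply, keeping only the needed powers.
The coefficient of z^2 in the expansion is -3/2, so F′′(0) = 2! * (-3/2) = -3.

-3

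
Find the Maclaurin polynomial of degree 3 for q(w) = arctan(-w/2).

Compute the successive derivatives at the expansion point and divide by k!.
q(0) = 0
q′(0) = -1/2
q′′(0) = 0
q′′′(0) = 1/4

w^3/24 - w/2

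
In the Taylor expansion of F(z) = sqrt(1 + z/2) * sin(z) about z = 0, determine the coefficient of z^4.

Write out both Maclaurin series and multiply, keeping only the needed powers.
F(0) = 0
F′(0) = 1
F′′(0) = 1/2
F′′′(0) = -19/16
F^(4)(0) = -13/16
So c_4 = F^(4)(0)/4! = -13/384.

-13/384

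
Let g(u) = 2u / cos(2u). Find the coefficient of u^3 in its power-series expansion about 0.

Invert the denominator's series and multiply.

4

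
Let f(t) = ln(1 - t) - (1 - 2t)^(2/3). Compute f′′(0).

Add the two expansions coefficient-wise.
The coefficient of t^2 in the expansion is -1/18, so f′′(0) = 2! * (-1/18) = -1/9.

-1/9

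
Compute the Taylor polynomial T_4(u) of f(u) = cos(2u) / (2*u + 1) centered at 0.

Use 1/(1 - r) = Σ r^k on the denominator, then take the Cauchy product.
f(0) = 1
f′(0) = -2
f′′(0) = 4
f′′′(0) = -24
f^(4)(0) = 208
Dividing each by k! gives the coefficients c_0, ..., c_4.

26*u^4/3 - 4*u^3 + 2*u^2 - 2*u + 1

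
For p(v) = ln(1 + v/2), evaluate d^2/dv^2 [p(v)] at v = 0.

Compute the successive derivatives at the expansion point and divide by k!.
The coefficient of v^2 in the expansion is -1/8, so p′′(0) = 2! * (-1/8) = -1/4.

-1/4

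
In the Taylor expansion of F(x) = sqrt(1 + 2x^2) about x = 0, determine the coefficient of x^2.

1

[x^0] = 1;  [x^1] = 0;  [x^2] = 1.
So c_2 = F′′(0)/2! = 1.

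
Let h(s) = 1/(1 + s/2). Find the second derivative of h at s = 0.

1/2

From the series, [s^2] h = 1/4; multiply by 2! = 2 to get 1/2.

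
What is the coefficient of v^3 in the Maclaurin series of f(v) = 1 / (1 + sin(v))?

Expand as Σ (-1)^k u^k with u equal to the inner function's series.
f(0) = 1
f′(0) = -1
f′′(0) = 2
f′′′(0) = -5
Dividing each by k! gives the coefficients c_0, ..., c_3.

-5/6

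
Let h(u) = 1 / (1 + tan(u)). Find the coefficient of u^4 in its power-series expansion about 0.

5/3

Expand as Σ (-1)^k u^k with u equal to the inner function's series.
h(0) = 1
h′(0) = -1
h′′(0) = 2
h′′′(0) = -8
h^(4)(0) = 40
The Taylor polynomial is Σ h^(k)(0)/k! · u^k.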